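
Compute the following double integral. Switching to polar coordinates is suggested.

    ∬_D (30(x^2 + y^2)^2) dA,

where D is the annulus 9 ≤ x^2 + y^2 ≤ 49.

The region D is 3 ≤ r ≤ 7, 0 ≤ θ ≤ 2π in polar coordinates, where x = r cos(θ), y = r sin(θ), and dA = r dr dθ.

Under the substitution, the integrand becomes 30r^4, so

    ∬_D (30(x^2 + y^2)^2) dA = ∫_{0}^{2π} ∫_{3}^{7} (30r^4) · r dr dθ.

Inner integral (in r): ∫_{3}^{7} (30r^4) · r dr = 584600.

Outer integral (in θ): ∫_{0}^{2π} (584600) dθ = 1169200π.

Therefore ∬_D (30(x^2 + y^2)^2) dA = 1169200π.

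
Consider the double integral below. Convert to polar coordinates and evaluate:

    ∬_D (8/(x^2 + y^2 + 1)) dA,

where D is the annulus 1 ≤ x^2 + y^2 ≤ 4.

The region D is 1 ≤ r ≤ 2, 0 ≤ θ ≤ 2π in polar coordinates, where x = r cos(θ), y = r sin(θ), and dA = r dr dθ.

Under the substitution, the integrand becomes 8/(r^2 + 1), so

    ∬_D (8/(x^2 + y^2 + 1)) dA = ∫_{0}^{2π} ∫_{1}^{2} (8/(r^2 + 1)) · r dr dθ.

Inner integral (in r): ∫_{1}^{2} (8/(r^2 + 1)) · r dr = log(625/16).

Outer integral (in θ): ∫_{0}^{2π} (log(625/16)) dθ = log((625/16)^(2π)).

Therefore ∬_D (8/(x^2 + y^2 + 1)) dA = log((625/16)^(2π)).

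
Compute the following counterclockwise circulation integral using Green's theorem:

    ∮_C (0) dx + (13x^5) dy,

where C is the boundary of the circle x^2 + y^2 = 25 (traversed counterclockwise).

Green's theorem converts the closed line integral into a double integral over the enclosed region D:

    ∮_C P dx + Q dy = ∬_D (∂Q/∂x - ∂P/∂y) dA.

Here P = 0, Q = 13x^5, so

    ∂Q/∂x = 65x^4,    ∂P/∂y = 0,
    ∂Q/∂x - ∂P/∂y = 65x^4.

D is the region x^2 + y^2 ≤ 25. Evaluating the double integral:

In polar coordinates (x = r cos θ, y = r sin θ, dA = r dr dθ) the integrand becomes 65r^4cos(θ)^4, so

    ∬_D (65x^4) dA = ∫_0^{2π} ∫_0^{5} (65r^4cos(θ)^4) · r dr dθ.

Inner (r from 0 to 5): 1015625cos(θ)^4/6.
Outer (θ from 0 to 2π): 1015625π/8.

Therefore ∮_C P dx + Q dy = 1015625π/8.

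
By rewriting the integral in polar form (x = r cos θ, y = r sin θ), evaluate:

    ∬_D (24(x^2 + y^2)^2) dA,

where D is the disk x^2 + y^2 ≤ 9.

The region D is 0 ≤ r ≤ 3, 0 ≤ θ ≤ 2π in polar coordinates, where x = r cos(θ), y = r sin(θ), and dA = r dr dθ.

Under the substitution, the integrand becomes 24r^4, so

    ∬_D (24(x^2 + y^2)^2) dA = ∫_{0}^{2π} ∫_{0}^{3} (24r^4) · r dr dθ.

Inner integral (in r): ∫_{0}^{3} (24r^4) · r dr = 2916.

Outer integral (in θ): ∫_{0}^{2π} (2916) dθ = 5832π.

Therefore ∬_D (24(x^2 + y^2)^2) dA = 5832π.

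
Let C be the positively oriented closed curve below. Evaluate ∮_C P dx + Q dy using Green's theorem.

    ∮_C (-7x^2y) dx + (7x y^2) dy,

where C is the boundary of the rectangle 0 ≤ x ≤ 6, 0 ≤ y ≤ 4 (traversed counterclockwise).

Green's theorem converts the closed line integral into a double integral over the enclosed region D:

    ∮_C P dx + Q dy = ∬_D (∂Q/∂x - ∂P/∂y) dA.

Here P = -7x^2y, Q = 7x y^2, so

    ∂Q/∂x = 7y^2,    ∂P/∂y = -7x^2,
    ∂Q/∂x - ∂P/∂y = 7x^2 + 7y^2.

D is the region 0 ≤ x ≤ 6, 0 ≤ y ≤ 4. Evaluating the double integral:

    ∬_D (7x^2 + 7y^2) dA = ∫_0^{6} ∫_0^{4} (7x^2 + 7y^2) dy dx.

Inner (y from 0 to 4): 28x^2 + 448/3.
Outer (x from 0 to 6): 2912.

Therefore ∮_C P dx + Q dy = 2912.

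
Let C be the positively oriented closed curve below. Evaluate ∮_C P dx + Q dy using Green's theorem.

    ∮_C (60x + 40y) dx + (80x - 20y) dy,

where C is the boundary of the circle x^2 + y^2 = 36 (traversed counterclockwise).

Green's theorem converts the closed line integral into a double integral over the enclosed region D:

    ∮_C P dx + Q dy = ∬_D (∂Q/∂x - ∂P/∂y) dA.

Here P = 60x + 40y, Q = 80x - 20y, so

    ∂Q/∂x = 80,    ∂P/∂y = 40,
    ∂Q/∂x - ∂P/∂y = 40.

D is the region x^2 + y^2 ≤ 36. Evaluating the double integral:

In polar coordinates (x = r cos θ, y = r sin θ, dA = r dr dθ) the integrand becomes 40, so

    ∬_D (40) dA = ∫_0^{2π} ∫_0^{6} (40) · r dr dθ.

Inner (r from 0 to 6): 720.
Outer (θ from 0 to 2π): 1440π.

Therefore ∮_C P dx + Q dy = 1440π.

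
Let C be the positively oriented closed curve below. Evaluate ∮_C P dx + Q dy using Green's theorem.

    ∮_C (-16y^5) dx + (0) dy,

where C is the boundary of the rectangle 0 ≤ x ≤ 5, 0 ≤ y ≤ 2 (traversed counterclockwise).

Green's theorem converts the closed line integral into a double integral over the enclosed region D:

    ∮_C P dx + Q dy = ∬_D (∂Q/∂x - ∂P/∂y) dA.

Here P = -16y^5, Q = 0, so

    ∂Q/∂x = 0,    ∂P/∂y = -80y^4,
    ∂Q/∂x - ∂P/∂y = 80y^4.

D is the region 0 ≤ x ≤ 5, 0 ≤ y ≤ 2. Evaluating the double integral:

    ∬_D (80y^4) dA = ∫_0^{5} ∫_0^{2} (80y^4) dy dx.

Inner (y from 0 to 2): 512.
Outer (x from 0 to 5): 2560.

Therefore ∮_C P dx + Q dy = 2560.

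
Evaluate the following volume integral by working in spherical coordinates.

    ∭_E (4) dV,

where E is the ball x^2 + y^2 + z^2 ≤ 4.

In spherical coordinates, x = ρ sin(φ) cos(θ), y = ρ sin(φ) sin(θ), z = ρ cos(φ), and dV = ρ^2 sin(φ) dρ dφ dθ.

The integrand becomes 4, so

    ∭_E (4) dV = ∫_{0}^{2π} ∫_{0}^{π} ∫_{0}^{2} (4) · ρ^2 sin(φ) dρ dφ dθ.

Inner (ρ): 32sin(φ)/3.
Middle (φ): 64/3.
Outer (θ): 128π/3.

Therefore the triple integral equals 128π/3.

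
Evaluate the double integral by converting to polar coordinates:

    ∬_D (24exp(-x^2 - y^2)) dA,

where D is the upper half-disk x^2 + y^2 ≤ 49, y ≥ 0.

The region D is 0 ≤ r ≤ 7, 0 ≤ θ ≤ π in polar coordinates, where x = r cos(θ), y = r sin(θ), and dA = r dr dθ.

Under the substitution, the integrand becomes 24exp(-r^2), so

    ∬_D (24exp(-x^2 - y^2)) dA = ∫_{0}^{π} ∫_{0}^{7} (24exp(-r^2)) · r dr dθ.

Inner integral (in r): ∫_{0}^{7} (24exp(-r^2)) · r dr = 12 - 12exp(-49).

Outer integral (in θ): ∫_{0}^{π} (12 - 12exp(-49)) dθ = -12π exp(-49) + 12π.

Therefore ∬_D (24exp(-x^2 - y^2)) dA = -12π exp(-49) + 12π.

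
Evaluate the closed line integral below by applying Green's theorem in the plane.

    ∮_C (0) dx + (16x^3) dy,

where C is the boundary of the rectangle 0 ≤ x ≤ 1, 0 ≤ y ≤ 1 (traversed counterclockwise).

Green's theorem converts the closed line integral into a double integral over the enclosed region D:

    ∮_C P dx + Q dy = ∬_D (∂Q/∂x - ∂P/∂y) dA.

Here P = 0, Q = 16x^3, so

    ∂Q/∂x = 48x^2,    ∂P/∂y = 0,
    ∂Q/∂x - ∂P/∂y = 48x^2.

D is the region 0 ≤ x ≤ 1, 0 ≤ y ≤ 1. Evaluating the double integral:

    ∬_D (48x^2) dA = ∫_0^{1} ∫_0^{1} (48x^2) dy dx.

Inner (y from 0 to 1): 48x^2.
Outer (x from 0 to 1): 16.

Therefore ∮_C P dx + Q dy = 16.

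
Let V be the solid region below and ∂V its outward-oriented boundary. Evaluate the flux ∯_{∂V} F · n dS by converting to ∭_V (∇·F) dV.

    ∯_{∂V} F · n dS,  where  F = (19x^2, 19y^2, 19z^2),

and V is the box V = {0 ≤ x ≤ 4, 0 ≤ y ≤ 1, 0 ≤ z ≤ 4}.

By the divergence theorem,

    ∯_{∂V} F · n dS = ∭_V (∇ · F) dV.

Compute the divergence:
    ∇ · F = ∂F_x/∂x + ∂F_y/∂y + ∂F_z/∂z = 38x + 38y + 38z.

V is a rectangular box, so dV = dx dy dz with 0 ≤ x ≤ 4, 0 ≤ y ≤ 1, 0 ≤ z ≤ 4.

Integrate (38x + 38y + 38z) over V as an iterated integral:

    ∭_V (∇·F) dV = ∫_0^{4} ∫_0^{1} ∫_0^{4} (38x + 38y + 38z) dz dy dx.

Inner (z from 0 to 4): 152x + 152y + 304.
Middle (y from 0 to 1): 152x + 380.
Outer (x from 0 to 4): 2736.

Therefore ∯_{∂V} F · n dS = 2736.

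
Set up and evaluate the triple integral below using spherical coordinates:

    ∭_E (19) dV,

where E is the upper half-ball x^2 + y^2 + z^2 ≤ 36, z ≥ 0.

In spherical coordinates, x = ρ sin(φ) cos(θ), y = ρ sin(φ) sin(θ), z = ρ cos(φ), and dV = ρ^2 sin(φ) dρ dφ dθ.

The integrand becomes 19, so

    ∭_E (19) dV = ∫_{0}^{2π} ∫_{0}^{π/2} ∫_{0}^{6} (19) · ρ^2 sin(φ) dρ dφ dθ.

Inner (ρ): 1368sin(φ).
Middle (φ): 1368.
Outer (θ): 2736π.

Therefore the triple integral equals 2736π.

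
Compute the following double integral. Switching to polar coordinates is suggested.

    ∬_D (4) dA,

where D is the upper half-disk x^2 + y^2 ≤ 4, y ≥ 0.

The region D is 0 ≤ r ≤ 2, 0 ≤ θ ≤ π in polar coordinates, where x = r cos(θ), y = r sin(θ), and dA = r dr dθ.

Under the substitution, the integrand becomes 4, so

    ∬_D (4) dA = ∫_{0}^{π} ∫_{0}^{2} (4) · r dr dθ.

Inner integral (in r): ∫_{0}^{2} (4) · r dr = 8.

Outer integral (in θ): ∫_{0}^{π} (8) dθ = 8π.

Therefore ∬_D (4) dA = 8π.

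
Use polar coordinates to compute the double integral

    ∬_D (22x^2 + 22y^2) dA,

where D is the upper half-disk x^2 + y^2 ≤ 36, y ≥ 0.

The region D is 0 ≤ r ≤ 6, 0 ≤ θ ≤ π in polar coordinates, where x = r cos(θ), y = r sin(θ), and dA = r dr dθ.

Under the substitution, the integrand becomes 22r^2, so

    ∬_D (22x^2 + 22y^2) dA = ∫_{0}^{π} ∫_{0}^{6} (22r^2) · r dr dθ.

Inner integral (in r): ∫_{0}^{6} (22r^2) · r dr = 7128.

Outer integral (in θ): ∫_{0}^{π} (7128) dθ = 7128π.

Therefore ∬_D (22x^2 + 22y^2) dA = 7128π.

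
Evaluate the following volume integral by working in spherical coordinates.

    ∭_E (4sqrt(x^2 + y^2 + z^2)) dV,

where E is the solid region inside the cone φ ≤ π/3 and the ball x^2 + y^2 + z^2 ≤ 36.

In spherical coordinates, x = ρ sin(φ) cos(θ), y = ρ sin(φ) sin(θ), z = ρ cos(φ), and dV = ρ^2 sin(φ) dρ dφ dθ.

The integrand becomes 4ρ, so

    ∭_E (4sqrt(x^2 + y^2 + z^2)) dV = ∫_{0}^{2π} ∫_{0}^{π/3} ∫_{0}^{6} (4ρ) · ρ^2 sin(φ) dρ dφ dθ.

Inner (ρ): 1296sin(φ).
Middle (φ): 648.
Outer (θ): 1296π.

Therefore the triple integral equals 1296π.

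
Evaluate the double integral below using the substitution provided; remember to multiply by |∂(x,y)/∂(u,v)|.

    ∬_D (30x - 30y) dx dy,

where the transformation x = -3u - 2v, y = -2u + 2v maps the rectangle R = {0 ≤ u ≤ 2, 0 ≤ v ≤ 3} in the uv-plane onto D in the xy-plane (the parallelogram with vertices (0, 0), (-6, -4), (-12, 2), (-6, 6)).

Compute the Jacobian determinant of (x, y) with respect to (u, v):

    ∂(x,y)/∂(u,v) = | -3  -2 | = (-3)(2) - (-2)(-2) = -10.
                   | -2  2 |

Its absolute value is |J| = 10 (the area scaling factor).

Substituting x = -3u - 2v, y = -2u + 2v into the integrand,

    30x - 30y → -30u - 120v,

so the integral becomes

    ∬_R (-30u - 120v) · |J| du dv = ∫_0^2 ∫_0^3 (-300u - 1200v) dv du.

Inner (v): -900u - 5400.
Outer (u): -12600.

Therefore ∬_D (30x - 30y) dx dy = -12600.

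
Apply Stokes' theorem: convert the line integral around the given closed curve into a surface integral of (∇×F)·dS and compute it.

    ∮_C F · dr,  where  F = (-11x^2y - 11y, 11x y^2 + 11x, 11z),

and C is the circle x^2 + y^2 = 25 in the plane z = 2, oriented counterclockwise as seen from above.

Let S be the flat disk x^2 + y^2 ≤ 25 in the plane z = 2, with upward unit normal n̂ = ẑ. By Stokes' theorem,

    ∮_C F · dr = ∬_S (∇ × F) · n̂ dS = ∬_D (curl F)_z dA,

where D is the disk x^2 + y^2 ≤ 25.

Compute the curl of F = (-11x^2y - 11y, 11x y^2 + 11x, 11z):
    (∇ × F)_x = ∂F_z/∂y - ∂F_y/∂z = 0,
    (∇ × F)_y = ∂F_x/∂z - ∂F_z/∂x = 0,
    (∇ × F)_z = ∂F_y/∂x - ∂F_x/∂y = 11x^2 + 11y^2 + 22.

On z = 2, (curl F)_z = 11x^2 + 11y^2 + 22.

Convert to polar (x = r cos θ, y = r sin θ, dA = r dr dθ); the integrand becomes 11r^2 + 22, so

    ∬_D (curl F)_z dA = ∫_0^{2π} ∫_0^{5} (11r^2 + 22) · r dr dθ.

Inner (r from 0 to 5): 7975/4.
Outer (θ from 0 to 2π): 7975π/2.

Therefore ∮_C F · dr = 7975π/2.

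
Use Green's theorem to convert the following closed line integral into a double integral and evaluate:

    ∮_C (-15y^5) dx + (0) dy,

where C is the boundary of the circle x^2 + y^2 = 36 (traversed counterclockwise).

Green's theorem converts the closed line integral into a double integral over the enclosed region D:

    ∮_C P dx + Q dy = ∬_D (∂Q/∂x - ∂P/∂y) dA.

Here P = -15y^5, Q = 0, so

    ∂Q/∂x = 0,    ∂P/∂y = -75y^4,
    ∂Q/∂x - ∂P/∂y = 75y^4.

D is the region x^2 + y^2 ≤ 36. Evaluating the double integral:

In polar coordinates (x = r cos θ, y = r sin θ, dA = r dr dθ) the integrand becomes 75r^4sin(θ)^4, so

    ∬_D (75y^4) dA = ∫_0^{2π} ∫_0^{6} (75r^4sin(θ)^4) · r dr dθ.

Inner (r from 0 to 6): 583200sin(θ)^4.
Outer (θ from 0 to 2π): 437400π.

Therefore ∮_C P dx + Q dy = 437400π.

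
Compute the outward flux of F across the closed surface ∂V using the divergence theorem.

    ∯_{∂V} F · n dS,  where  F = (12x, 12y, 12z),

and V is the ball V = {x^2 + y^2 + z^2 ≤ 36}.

By the divergence theorem,

    ∯_{∂V} F · n dS = ∭_V (∇ · F) dV.

Compute the divergence:
    ∇ · F = ∂F_x/∂x + ∂F_y/∂y + ∂F_z/∂z = 12 + 12 + 12 = 36.

In spherical coordinates, x = ρ sin(φ) cos(θ), y = ρ sin(φ) sin(θ), z = ρ cos(φ), dV = ρ^2 sin(φ) dρ dφ dθ, with 0 ≤ ρ ≤ 6, 0 ≤ φ ≤ π, 0 ≤ θ ≤ 2π.

The integrand, after substitution and multiplying by the volume element, becomes (36) · ρ^2 sin(φ), so

    ∭_V (∇·F) dV = ∫_0^{2π} ∫_0^{π} ∫_0^{6} (36) · ρ^2 sin(φ) dρ dφ dθ.

Inner (ρ from 0 to 6): 2592sin(φ).
Middle (φ from 0 to π): 5184.
Outer (θ from 0 to 2π): 10368π.

Therefore ∯_{∂V} F · n dS = 10368π.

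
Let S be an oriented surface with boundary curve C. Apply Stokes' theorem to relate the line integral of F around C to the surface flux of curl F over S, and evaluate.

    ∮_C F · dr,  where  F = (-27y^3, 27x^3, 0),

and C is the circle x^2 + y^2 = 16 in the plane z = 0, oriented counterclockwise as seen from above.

Let S be the flat disk x^2 + y^2 ≤ 16 in the plane z = 0, with upward unit normal n̂ = ẑ. By Stokes' theorem,

    ∮_C F · dr = ∬_S (∇ × F) · n̂ dS = ∬_D (curl F)_z dA,

where D is the disk x^2 + y^2 ≤ 16.

Compute the curl of F = (-27y^3, 27x^3, 0):
    (∇ × F)_x = ∂F_z/∂y - ∂F_y/∂z = 0,
    (∇ × F)_y = ∂F_x/∂z - ∂F_z/∂x = 0,
    (∇ × F)_z = ∂F_y/∂x - ∂F_x/∂y = 81x^2 + 81y^2.

On z = 0, (curl F)_z = 81x^2 + 81y^2.

Convert to polar (x = r cos θ, y = r sin θ, dA = r dr dθ); the integrand becomes 81r^2, so

    ∬_D (curl F)_z dA = ∫_0^{2π} ∫_0^{4} (81r^2) · r dr dθ.

Inner (r from 0 to 4): 5184.
Outer (θ from 0 to 2π): 10368π.

Therefore ∮_C F · dr = 10368π.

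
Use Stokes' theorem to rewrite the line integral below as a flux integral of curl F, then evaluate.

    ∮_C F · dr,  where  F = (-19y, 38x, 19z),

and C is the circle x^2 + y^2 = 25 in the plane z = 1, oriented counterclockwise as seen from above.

Let S be the flat disk x^2 + y^2 ≤ 25 in the plane z = 1, with upward unit normal n̂ = ẑ. By Stokes' theorem,

    ∮_C F · dr = ∬_S (∇ × F) · n̂ dS = ∬_D (curl F)_z dA,

where D is the disk x^2 + y^2 ≤ 25.

Compute the curl of F = (-19y, 38x, 19z):
    (∇ × F)_x = ∂F_z/∂y - ∂F_y/∂z = 0,
    (∇ × F)_y = ∂F_x/∂z - ∂F_z/∂x = 0,
    (∇ × F)_z = ∂F_y/∂x - ∂F_x/∂y = 57.

On z = 1, (curl F)_z = 57.

Convert to polar (x = r cos θ, y = r sin θ, dA = r dr dθ); the integrand becomes 57, so

    ∬_D (curl F)_z dA = ∫_0^{2π} ∫_0^{5} (57) · r dr dθ.

Inner (r from 0 to 5): 1425/2.
Outer (θ from 0 to 2π): 1425π.

Therefore ∮_C F · dr = 1425π.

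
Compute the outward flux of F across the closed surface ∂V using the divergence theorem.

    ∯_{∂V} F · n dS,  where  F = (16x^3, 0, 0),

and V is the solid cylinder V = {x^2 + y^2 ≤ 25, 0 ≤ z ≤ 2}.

By the divergence theorem,

    ∯_{∂V} F · n dS = ∭_V (∇ · F) dV.

Compute the divergence:
    ∇ · F = ∂F_x/∂x + ∂F_y/∂y + ∂F_z/∂z = 48x^2 + 0 + 0 = 48x^2.

In cylindrical coordinates, x = r cos(θ), y = r sin(θ), z = z, dV = r dr dθ dz, with 0 ≤ r ≤ 5, 0 ≤ θ ≤ 2π, 0 ≤ z ≤ 2.

The integrand, after substitution and multiplying by the volume element, becomes (48r^2cos(θ)^2) · r, so

    ∭_V (∇·F) dV = ∫_0^{2π} ∫_0^{5} ∫_0^{2} (48r^2cos(θ)^2) · r dz dr dθ.

Inner (z from 0 to 2): 96r^3cos(θ)^2.
Middle (r from 0 to 5): 15000cos(θ)^2.
Outer (θ from 0 to 2π): 15000π.

Therefore ∯_{∂V} F · n dS = 15000π.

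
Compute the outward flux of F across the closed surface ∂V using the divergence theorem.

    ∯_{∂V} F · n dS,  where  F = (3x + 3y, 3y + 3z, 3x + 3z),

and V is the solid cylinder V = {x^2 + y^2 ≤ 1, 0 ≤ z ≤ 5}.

By the divergence theorem,

    ∯_{∂V} F · n dS = ∭_V (∇ · F) dV.

Compute the divergence:
    ∇ · F = ∂F_x/∂x + ∂F_y/∂y + ∂F_z/∂z = 3 + 3 + 3 = 9.

In cylindrical coordinates, x = r cos(θ), y = r sin(θ), z = z, dV = r dr dθ dz, with 0 ≤ r ≤ 1, 0 ≤ θ ≤ 2π, 0 ≤ z ≤ 5.

The integrand, after substitution and multiplying by the volume element, becomes (9) · r, so

    ∭_V (∇·F) dV = ∫_0^{2π} ∫_0^{1} ∫_0^{5} (9) · r dz dr dθ.

Inner (z from 0 to 5): 45r.
Middle (r from 0 to 1): 45/2.
Outer (θ from 0 to 2π): 45π.

Therefore ∯_{∂V} F · n dS = 45π.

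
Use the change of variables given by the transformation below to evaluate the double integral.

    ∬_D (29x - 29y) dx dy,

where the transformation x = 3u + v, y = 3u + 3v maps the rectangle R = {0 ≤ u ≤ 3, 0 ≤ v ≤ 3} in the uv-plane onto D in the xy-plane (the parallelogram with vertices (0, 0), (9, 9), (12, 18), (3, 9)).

Compute the Jacobian determinant of (x, y) with respect to (u, v):

    ∂(x,y)/∂(u,v) = | 3  1 | = (3)(3) - (1)(3) = 6.
                   | 3  3 |

Its absolute value is |J| = 6 (the area scaling factor).

Substituting x = 3u + v, y = 3u + 3v into the integrand,

    29x - 29y → -58v,

so the integral becomes

    ∬_R (-58v) · |J| du dv = ∫_0^3 ∫_0^3 (-348v) dv du.

Inner (v): -1566.
Outer (u): -4698.

Therefore ∬_D (29x - 29y) dx dy = -4698.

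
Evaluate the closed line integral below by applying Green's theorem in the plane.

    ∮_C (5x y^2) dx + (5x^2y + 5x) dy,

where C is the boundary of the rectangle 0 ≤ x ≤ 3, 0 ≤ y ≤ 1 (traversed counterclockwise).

Green's theorem converts the closed line integral into a double integral over the enclosed region D:

    ∮_C P dx + Q dy = ∬_D (∂Q/∂x - ∂P/∂y) dA.

Here P = 5x y^2, Q = 5x^2y + 5x, so

    ∂Q/∂x = 10x y + 5,    ∂P/∂y = 10x y,
    ∂Q/∂x - ∂P/∂y = 5.

D is the region 0 ≤ x ≤ 3, 0 ≤ y ≤ 1. Evaluating the double integral:

    ∬_D (5) dA = ∫_0^{3} ∫_0^{1} (5) dy dx.

Inner (y from 0 to 1): 5.
Outer (x from 0 to 3): 15.

Therefore ∮_C P dx + Q dy = 15.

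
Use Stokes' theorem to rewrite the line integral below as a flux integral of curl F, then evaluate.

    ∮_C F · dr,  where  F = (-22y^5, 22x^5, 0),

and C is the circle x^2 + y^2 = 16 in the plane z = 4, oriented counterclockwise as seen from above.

Let S be the flat disk x^2 + y^2 ≤ 16 in the plane z = 4, with upward unit normal n̂ = ẑ. By Stokes' theorem,

    ∮_C F · dr = ∬_S (∇ × F) · n̂ dS = ∬_D (curl F)_z dA,

where D is the disk x^2 + y^2 ≤ 16.

Compute the curl of F = (-22y^5, 22x^5, 0):
    (∇ × F)_x = ∂F_z/∂y - ∂F_y/∂z = 0,
    (∇ × F)_y = ∂F_x/∂z - ∂F_z/∂x = 0,
    (∇ × F)_z = ∂F_y/∂x - ∂F_x/∂y = 110x^4 + 110y^4.

On z = 4, (curl F)_z = 110x^4 + 110y^4.

Convert to polar (x = r cos θ, y = r sin θ, dA = r dr dθ); the integrand becomes 110r^4(sin(θ)^4 + cos(θ)^4), so

    ∬_D (curl F)_z dA = ∫_0^{2π} ∫_0^{4} (110r^4(sin(θ)^4 + cos(θ)^4)) · r dr dθ.

Inner (r from 0 to 4): 225280sin(θ)^4/3 + 225280cos(θ)^4/3.
Outer (θ from 0 to 2π): 112640π.

Therefore ∮_C F · dr = 112640π.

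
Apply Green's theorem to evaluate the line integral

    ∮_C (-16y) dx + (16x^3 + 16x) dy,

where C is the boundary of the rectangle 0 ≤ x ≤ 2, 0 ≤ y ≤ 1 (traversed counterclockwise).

Green's theorem converts the closed line integral into a double integral over the enclosed region D:

    ∮_C P dx + Q dy = ∬_D (∂Q/∂x - ∂P/∂y) dA.

Here P = -16y, Q = 16x^3 + 16x, so

    ∂Q/∂x = 48x^2 + 16,    ∂P/∂y = -16,
    ∂Q/∂x - ∂P/∂y = 48x^2 + 32.

D is the region 0 ≤ x ≤ 2, 0 ≤ y ≤ 1. Evaluating the double integral:

    ∬_D (48x^2 + 32) dA = ∫_0^{2} ∫_0^{1} (48x^2 + 32) dy dx.

Inner (y from 0 to 1): 48x^2 + 32.
Outer (x from 0 to 2): 192.

Therefore ∮_C P dx + Q dy = 192.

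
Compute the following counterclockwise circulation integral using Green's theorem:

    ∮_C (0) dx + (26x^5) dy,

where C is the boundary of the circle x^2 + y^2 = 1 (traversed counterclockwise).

Green's theorem converts the closed line integral into a double integral over the enclosed region D:

    ∮_C P dx + Q dy = ∬_D (∂Q/∂x - ∂P/∂y) dA.

Here P = 0, Q = 26x^5, so

    ∂Q/∂x = 130x^4,    ∂P/∂y = 0,
    ∂Q/∂x - ∂P/∂y = 130x^4.

D is the region x^2 + y^2 ≤ 1. Evaluating the double integral:

In polar coordinates (x = r cos θ, y = r sin θ, dA = r dr dθ) the integrand becomes 130r^4cos(θ)^4, so

    ∬_D (130x^4) dA = ∫_0^{2π} ∫_0^{1} (130r^4cos(θ)^4) · r dr dθ.

Inner (r from 0 to 1): 65cos(θ)^4/3.
Outer (θ from 0 to 2π): 65π/4.

Therefore ∮_C P dx + Q dy = 65π/4.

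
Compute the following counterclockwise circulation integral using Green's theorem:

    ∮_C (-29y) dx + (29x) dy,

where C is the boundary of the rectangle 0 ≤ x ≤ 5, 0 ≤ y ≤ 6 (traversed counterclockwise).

Green's theorem converts the closed line integral into a double integral over the enclosed region D:

    ∮_C P dx + Q dy = ∬_D (∂Q/∂x - ∂P/∂y) dA.

Here P = -29y, Q = 29x, so

    ∂Q/∂x = 29,    ∂P/∂y = -29,
    ∂Q/∂x - ∂P/∂y = 58.

D is the region 0 ≤ x ≤ 5, 0 ≤ y ≤ 6. Evaluating the double integral:

    ∬_D (58) dA = ∫_0^{5} ∫_0^{6} (58) dy dx.

Inner (y from 0 to 6): 348.
Outer (x from 0 to 5): 1740.

Therefore ∮_C P dx + Q dy = 1740.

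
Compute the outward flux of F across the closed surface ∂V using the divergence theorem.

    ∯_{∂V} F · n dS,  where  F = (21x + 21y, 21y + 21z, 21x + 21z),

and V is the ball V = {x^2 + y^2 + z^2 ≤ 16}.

By the divergence theorem,

    ∯_{∂V} F · n dS = ∭_V (∇ · F) dV.

Compute the divergence:
    ∇ · F = ∂F_x/∂x + ∂F_y/∂y + ∂F_z/∂z = 21 + 21 + 21 = 63.

In spherical coordinates, x = ρ sin(φ) cos(θ), y = ρ sin(φ) sin(θ), z = ρ cos(φ), dV = ρ^2 sin(φ) dρ dφ dθ, with 0 ≤ ρ ≤ 4, 0 ≤ φ ≤ π, 0 ≤ θ ≤ 2π.

The integrand, after substitution and multiplying by the volume element, becomes (63) · ρ^2 sin(φ), so

    ∭_V (∇·F) dV = ∫_0^{2π} ∫_0^{π} ∫_0^{4} (63) · ρ^2 sin(φ) dρ dφ dθ.

Inner (ρ from 0 to 4): 1344sin(φ).
Middle (φ from 0 to π): 2688.
Outer (θ from 0 to 2π): 5376π.

Therefore ∯_{∂V} F · n dS = 5376π.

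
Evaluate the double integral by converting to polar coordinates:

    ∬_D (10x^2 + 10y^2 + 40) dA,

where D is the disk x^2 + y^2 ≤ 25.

The region D is 0 ≤ r ≤ 5, 0 ≤ θ ≤ 2π in polar coordinates, where x = r cos(θ), y = r sin(θ), and dA = r dr dθ.

Under the substitution, the integrand becomes 10r^2 + 40, so

    ∬_D (10x^2 + 10y^2 + 40) dA = ∫_{0}^{2π} ∫_{0}^{5} (10r^2 + 40) · r dr dθ.

Inner integral (in r): ∫_{0}^{5} (10r^2 + 40) · r dr = 4125/2.

Outer integral (in θ): ∫_{0}^{2π} (4125/2) dθ = 4125π.

Therefore ∬_D (10x^2 + 10y^2 + 40) dA = 4125π.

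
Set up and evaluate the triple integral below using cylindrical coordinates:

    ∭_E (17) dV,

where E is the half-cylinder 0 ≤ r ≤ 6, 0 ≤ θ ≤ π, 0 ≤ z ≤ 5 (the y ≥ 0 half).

In cylindrical coordinates, x = r cos(θ), y = r sin(θ), z = z, and dV = r dr dθ dz.

The integrand becomes 17, so

    ∭_E (17) dV = ∫_{0}^{π} ∫_{0}^{6} ∫_{0}^{5} (17) · r dz dr dθ.

Inner (z): 85r.
Middle (r from 0 to 6): 1530.
Outer (θ): 1530π.

Therefore the triple integral equals 1530π.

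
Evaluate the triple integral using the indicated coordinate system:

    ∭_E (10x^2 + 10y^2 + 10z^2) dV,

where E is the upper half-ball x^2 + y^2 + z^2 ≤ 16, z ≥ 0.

In spherical coordinates, x = ρ sin(φ) cos(θ), y = ρ sin(φ) sin(θ), z = ρ cos(φ), and dV = ρ^2 sin(φ) dρ dφ dθ.

The integrand becomes 10ρ^2, so

    ∭_E (10x^2 + 10y^2 + 10z^2) dV = ∫_{0}^{2π} ∫_{0}^{π/2} ∫_{0}^{4} (10ρ^2) · ρ^2 sin(φ) dρ dφ dθ.

Inner (ρ): 2048sin(φ).
Middle (φ): 2048.
Outer (θ): 4096π.

Therefore the triple integral equals 4096π.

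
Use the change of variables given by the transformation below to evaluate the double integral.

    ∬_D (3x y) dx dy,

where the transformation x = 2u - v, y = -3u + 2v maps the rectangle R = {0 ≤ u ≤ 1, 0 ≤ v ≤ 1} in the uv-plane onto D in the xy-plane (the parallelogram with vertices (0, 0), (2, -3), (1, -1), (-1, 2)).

Compute the Jacobian determinant of (x, y) with respect to (u, v):

    ∂(x,y)/∂(u,v) = | 2  -1 | = (2)(2) - (-1)(-3) = 1.
                   | -3  2 |

Its absolute value is |J| = 1 (the area scaling factor).

Substituting x = 2u - v, y = -3u + 2v into the integrand,

    3x y → -18u^2 + 21u v - 6v^2,

so the integral becomes

    ∬_R (-18u^2 + 21u v - 6v^2) · |J| du dv = ∫_0^1 ∫_0^1 (-18u^2 + 21u v - 6v^2) dv du.

Inner (v): -18u^2 + 21u/2 - 2.
Outer (u): -11/4.

Therefore ∬_D (3x y) dx dy = -11/4.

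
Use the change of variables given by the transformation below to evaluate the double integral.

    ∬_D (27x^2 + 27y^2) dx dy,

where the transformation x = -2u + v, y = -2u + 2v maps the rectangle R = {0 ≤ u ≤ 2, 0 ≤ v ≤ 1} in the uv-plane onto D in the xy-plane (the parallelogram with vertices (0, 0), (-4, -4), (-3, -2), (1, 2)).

Compute the Jacobian determinant of (x, y) with respect to (u, v):

    ∂(x,y)/∂(u,v) = | -2  1 | = (-2)(2) - (1)(-2) = -2.
                   | -2  2 |

Its absolute value is |J| = 2 (the area scaling factor).

Substituting x = -2u + v, y = -2u + 2v into the integrand,

    27x^2 + 27y^2 → 216u^2 - 324u v + 135v^2,

so the integral becomes

    ∬_R (216u^2 - 324u v + 135v^2) · |J| du dv = ∫_0^2 ∫_0^1 (432u^2 - 648u v + 270v^2) dv du.

Inner (v): 432u^2 - 324u + 90.
Outer (u): 684.

Therefore ∬_D (27x^2 + 27y^2) dx dy = 684.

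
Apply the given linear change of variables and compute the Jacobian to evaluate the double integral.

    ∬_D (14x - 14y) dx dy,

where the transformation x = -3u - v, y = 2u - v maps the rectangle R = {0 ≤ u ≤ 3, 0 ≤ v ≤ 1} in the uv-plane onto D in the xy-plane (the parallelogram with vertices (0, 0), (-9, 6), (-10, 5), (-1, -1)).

Compute the Jacobian determinant of (x, y) with respect to (u, v):

    ∂(x,y)/∂(u,v) = | -3  -1 | = (-3)(-1) - (-1)(2) = 5.
                   | 2  -1 |

Its absolute value is |J| = 5 (the area scaling factor).

Substituting x = -3u - v, y = 2u - v into the integrand,

    14x - 14y → -70u,

so the integral becomes

    ∬_R (-70u) · |J| du dv = ∫_0^3 ∫_0^1 (-350u) dv du.

Inner (v): -350u.
Outer (u): -1575.

Therefore ∬_D (14x - 14y) dx dy = -1575.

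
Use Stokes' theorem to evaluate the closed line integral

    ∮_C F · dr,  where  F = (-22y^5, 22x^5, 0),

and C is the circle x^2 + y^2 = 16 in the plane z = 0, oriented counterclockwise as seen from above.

Let S be the flat disk x^2 + y^2 ≤ 16 in the plane z = 0, with upward unit normal n̂ = ẑ. By Stokes' theorem,

    ∮_C F · dr = ∬_S (∇ × F) · n̂ dS = ∬_D (curl F)_z dA,

where D is the disk x^2 + y^2 ≤ 16.

Compute the curl of F = (-22y^5, 22x^5, 0):
    (∇ × F)_x = ∂F_z/∂y - ∂F_y/∂z = 0,
    (∇ × F)_y = ∂F_x/∂z - ∂F_z/∂x = 0,
    (∇ × F)_z = ∂F_y/∂x - ∂F_x/∂y = 110x^4 + 110y^4.

On z = 0, (curl F)_z = 110x^4 + 110y^4.

Convert to polar (x = r cos θ, y = r sin θ, dA = r dr dθ); the integrand becomes 110r^4(sin(θ)^4 + cos(θ)^4), so

    ∬_D (curl F)_z dA = ∫_0^{2π} ∫_0^{4} (110r^4(sin(θ)^4 + cos(θ)^4)) · r dr dθ.

Inner (r from 0 to 4): 225280sin(θ)^4/3 + 225280cos(θ)^4/3.
Outer (θ from 0 to 2π): 112640π.

Therefore ∮_C F · dr = 112640π.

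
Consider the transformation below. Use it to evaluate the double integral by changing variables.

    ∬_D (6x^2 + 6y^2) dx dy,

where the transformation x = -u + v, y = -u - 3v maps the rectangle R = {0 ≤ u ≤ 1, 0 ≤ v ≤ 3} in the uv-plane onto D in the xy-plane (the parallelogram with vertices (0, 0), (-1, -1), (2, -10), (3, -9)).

Compute the Jacobian determinant of (x, y) with respect to (u, v):

    ∂(x,y)/∂(u,v) = | -1  1 | = (-1)(-3) - (1)(-1) = 4.
                   | -1  -3 |

Its absolute value is |J| = 4 (the area scaling factor).

Substituting x = -u + v, y = -u - 3v into the integrand,

    6x^2 + 6y^2 → 12u^2 + 24u v + 60v^2,

so the integral becomes

    ∬_R (12u^2 + 24u v + 60v^2) · |J| du dv = ∫_0^1 ∫_0^3 (48u^2 + 96u v + 240v^2) dv du.

Inner (v): 144u^2 + 432u + 2160.
Outer (u): 2424.

Therefore ∬_D (6x^2 + 6y^2) dx dy = 2424.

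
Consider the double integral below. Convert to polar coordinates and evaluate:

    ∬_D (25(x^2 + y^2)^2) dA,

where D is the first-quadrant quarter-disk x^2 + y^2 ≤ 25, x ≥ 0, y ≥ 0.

The region D is 0 ≤ r ≤ 5, 0 ≤ θ ≤ π/2 in polar coordinates, where x = r cos(θ), y = r sin(θ), and dA = r dr dθ.

Under the substitution, the integrand becomes 25r^4, so

    ∬_D (25(x^2 + y^2)^2) dA = ∫_{0}^{π/2} ∫_{0}^{5} (25r^4) · r dr dθ.

Inner integral (in r): ∫_{0}^{5} (25r^4) · r dr = 390625/6.

Outer integral (in θ): ∫_{0}^{π/2} (390625/6) dθ = 390625π/12.

Therefore ∬_D (25(x^2 + y^2)^2) dA = 390625π/12.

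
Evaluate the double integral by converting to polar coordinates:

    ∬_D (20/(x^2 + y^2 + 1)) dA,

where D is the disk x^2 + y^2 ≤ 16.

The region D is 0 ≤ r ≤ 4, 0 ≤ θ ≤ 2π in polar coordinates, where x = r cos(θ), y = r sin(θ), and dA = r dr dθ.

Under the substitution, the integrand becomes 20/(r^2 + 1), so

    ∬_D (20/(x^2 + y^2 + 1)) dA = ∫_{0}^{2π} ∫_{0}^{4} (20/(r^2 + 1)) · r dr dθ.

Inner integral (in r): ∫_{0}^{4} (20/(r^2 + 1)) · r dr = log(2015993900449).

Outer integral (in θ): ∫_{0}^{2π} (log(2015993900449)) dθ = 20π log(17).

Therefore ∬_D (20/(x^2 + y^2 + 1)) dA = 20π log(17).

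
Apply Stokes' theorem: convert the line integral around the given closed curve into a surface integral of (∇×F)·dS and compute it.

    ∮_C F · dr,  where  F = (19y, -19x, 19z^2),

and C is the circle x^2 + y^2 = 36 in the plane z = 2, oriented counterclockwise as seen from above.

Let S be the flat disk x^2 + y^2 ≤ 36 in the plane z = 2, with upward unit normal n̂ = ẑ. By Stokes' theorem,

    ∮_C F · dr = ∬_S (∇ × F) · n̂ dS = ∬_D (curl F)_z dA,

where D is the disk x^2 + y^2 ≤ 36.

Compute the curl of F = (19y, -19x, 19z^2):
    (∇ × F)_x = ∂F_z/∂y - ∂F_y/∂z = 0,
    (∇ × F)_y = ∂F_x/∂z - ∂F_z/∂x = 0,
    (∇ × F)_z = ∂F_y/∂x - ∂F_x/∂y = -38.

On z = 2, (curl F)_z = -38.

Convert to polar (x = r cos θ, y = r sin θ, dA = r dr dθ); the integrand becomes -38, so

    ∬_D (curl F)_z dA = ∫_0^{2π} ∫_0^{6} (-38) · r dr dθ.

Inner (r from 0 to 6): -684.
Outer (θ from 0 to 2π): -1368π.

Therefore ∮_C F · dr = -1368π.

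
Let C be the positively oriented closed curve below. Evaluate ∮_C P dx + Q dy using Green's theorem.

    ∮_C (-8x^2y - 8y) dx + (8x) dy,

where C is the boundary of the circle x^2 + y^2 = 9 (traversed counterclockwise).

Green's theorem converts the closed line integral into a double integral over the enclosed region D:

    ∮_C P dx + Q dy = ∬_D (∂Q/∂x - ∂P/∂y) dA.

Here P = -8x^2y - 8y, Q = 8x, so

    ∂Q/∂x = 8,    ∂P/∂y = -8x^2 - 8,
    ∂Q/∂x - ∂P/∂y = 8x^2 + 16.

D is the region x^2 + y^2 ≤ 9. Evaluating the double integral:

In polar coordinates (x = r cos θ, y = r sin θ, dA = r dr dθ) the integrand becomes 8r^2cos(θ)^2 + 16, so

    ∬_D (8x^2 + 16) dA = ∫_0^{2π} ∫_0^{3} (8r^2cos(θ)^2 + 16) · r dr dθ.

Inner (r from 0 to 3): 162cos(θ)^2 + 72.
Outer (θ from 0 to 2π): 306π.

Therefore ∮_C P dx + Q dy = 306π.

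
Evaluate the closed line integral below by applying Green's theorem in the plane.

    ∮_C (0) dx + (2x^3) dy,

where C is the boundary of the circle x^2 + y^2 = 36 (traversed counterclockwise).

Green's theorem converts the closed line integral into a double integral over the enclosed region D:

    ∮_C P dx + Q dy = ∬_D (∂Q/∂x - ∂P/∂y) dA.

Here P = 0, Q = 2x^3, so

    ∂Q/∂x = 6x^2,    ∂P/∂y = 0,
    ∂Q/∂x - ∂P/∂y = 6x^2.

D is the region x^2 + y^2 ≤ 36. Evaluating the double integral:

In polar coordinates (x = r cos θ, y = r sin θ, dA = r dr dθ) the integrand becomes 6r^2cos(θ)^2, so

    ∬_D (6x^2) dA = ∫_0^{2π} ∫_0^{6} (6r^2cos(θ)^2) · r dr dθ.

Inner (r from 0 to 6): 1944cos(θ)^2.
Outer (θ from 0 to 2π): 1944π.

Therefore ∮_C P dx + Q dy = 1944π.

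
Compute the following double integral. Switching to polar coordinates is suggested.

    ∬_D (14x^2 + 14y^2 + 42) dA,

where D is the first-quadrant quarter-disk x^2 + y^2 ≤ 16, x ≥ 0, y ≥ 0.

The region D is 0 ≤ r ≤ 4, 0 ≤ θ ≤ π/2 in polar coordinates, where x = r cos(θ), y = r sin(θ), and dA = r dr dθ.

Under the substitution, the integrand becomes 14r^2 + 42, so

    ∬_D (14x^2 + 14y^2 + 42) dA = ∫_{0}^{π/2} ∫_{0}^{4} (14r^2 + 42) · r dr dθ.

Inner integral (in r): ∫_{0}^{4} (14r^2 + 42) · r dr = 1232.

Outer integral (in θ): ∫_{0}^{π/2} (1232) dθ = 616π.

Therefore ∬_D (14x^2 + 14y^2 + 42) dA = 616π.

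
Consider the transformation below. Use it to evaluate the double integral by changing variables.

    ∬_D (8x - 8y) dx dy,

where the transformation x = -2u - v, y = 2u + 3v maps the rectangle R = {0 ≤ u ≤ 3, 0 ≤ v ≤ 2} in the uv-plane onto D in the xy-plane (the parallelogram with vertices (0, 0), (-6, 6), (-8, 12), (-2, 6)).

Compute the Jacobian determinant of (x, y) with respect to (u, v):

    ∂(x,y)/∂(u,v) = | -2  -1 | = (-2)(3) - (-1)(2) = -4.
                   | 2  3 |

Its absolute value is |J| = 4 (the area scaling factor).

Substituting x = -2u - v, y = 2u + 3v into the integrand,

    8x - 8y → -32u - 32v,

so the integral becomes

    ∬_R (-32u - 32v) · |J| du dv = ∫_0^3 ∫_0^2 (-128u - 128v) dv du.

Inner (v): -256u - 256.
Outer (u): -1920.

Therefore ∬_D (8x - 8y) dx dy = -1920.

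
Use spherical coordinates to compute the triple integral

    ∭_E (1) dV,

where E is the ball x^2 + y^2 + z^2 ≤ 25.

In spherical coordinates, x = ρ sin(φ) cos(θ), y = ρ sin(φ) sin(θ), z = ρ cos(φ), and dV = ρ^2 sin(φ) dρ dφ dθ.

The integrand becomes 1, so

    ∭_E (1) dV = ∫_{0}^{2π} ∫_{0}^{π} ∫_{0}^{5} (1) · ρ^2 sin(φ) dρ dφ dθ.

Inner (ρ): 125sin(φ)/3.
Middle (φ): 250/3.
Outer (θ): 500π/3.

Therefore the triple integral equals 500π/3.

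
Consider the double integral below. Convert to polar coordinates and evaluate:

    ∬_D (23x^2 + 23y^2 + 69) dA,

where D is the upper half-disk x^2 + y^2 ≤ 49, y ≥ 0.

The region D is 0 ≤ r ≤ 7, 0 ≤ θ ≤ π in polar coordinates, where x = r cos(θ), y = r sin(θ), and dA = r dr dθ.

Under the substitution, the integrand becomes 23r^2 + 69, so

    ∬_D (23x^2 + 23y^2 + 69) dA = ∫_{0}^{π} ∫_{0}^{7} (23r^2 + 69) · r dr dθ.

Inner integral (in r): ∫_{0}^{7} (23r^2 + 69) · r dr = 61985/4.

Outer integral (in θ): ∫_{0}^{π} (61985/4) dθ = 61985π/4.

Therefore ∬_D (23x^2 + 23y^2 + 69) dA = 61985π/4.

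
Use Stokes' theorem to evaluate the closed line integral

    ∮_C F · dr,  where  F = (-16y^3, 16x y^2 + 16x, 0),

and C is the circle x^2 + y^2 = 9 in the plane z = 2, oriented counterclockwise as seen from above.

Let S be the flat disk x^2 + y^2 ≤ 9 in the plane z = 2, with upward unit normal n̂ = ẑ. By Stokes' theorem,

    ∮_C F · dr = ∬_S (∇ × F) · n̂ dS = ∬_D (curl F)_z dA,

where D is the disk x^2 + y^2 ≤ 9.

Compute the curl of F = (-16y^3, 16x y^2 + 16x, 0):
    (∇ × F)_x = ∂F_z/∂y - ∂F_y/∂z = 0,
    (∇ × F)_y = ∂F_x/∂z - ∂F_z/∂x = 0,
    (∇ × F)_z = ∂F_y/∂x - ∂F_x/∂y = 64y^2 + 16.

On z = 2, (curl F)_z = 64y^2 + 16.

Convert to polar (x = r cos θ, y = r sin θ, dA = r dr dθ); the integrand becomes 64r^2sin(θ)^2 + 16, so

    ∬_D (curl F)_z dA = ∫_0^{2π} ∫_0^{3} (64r^2sin(θ)^2 + 16) · r dr dθ.

Inner (r from 0 to 3): 1296sin(θ)^2 + 72.
Outer (θ from 0 to 2π): 1440π.

Therefore ∮_C F · dr = 1440π.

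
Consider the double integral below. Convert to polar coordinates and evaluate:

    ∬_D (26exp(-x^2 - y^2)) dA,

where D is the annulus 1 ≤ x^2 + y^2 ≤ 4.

The region D is 1 ≤ r ≤ 2, 0 ≤ θ ≤ 2π in polar coordinates, where x = r cos(θ), y = r sin(θ), and dA = r dr dθ.

Under the substitution, the integrand becomes 26exp(-r^2), so

    ∬_D (26exp(-x^2 - y^2)) dA = ∫_{0}^{2π} ∫_{1}^{2} (26exp(-r^2)) · r dr dθ.

Inner integral (in r): ∫_{1}^{2} (26exp(-r^2)) · r dr = -(13 - 13exp(3))exp(-4).

Outer integral (in θ): ∫_{0}^{2π} (-(13 - 13exp(3))exp(-4)) dθ = -26π (1 - exp(3))exp(-4).

Therefore ∬_D (26exp(-x^2 - y^2)) dA = -26π (1 - exp(3))exp(-4).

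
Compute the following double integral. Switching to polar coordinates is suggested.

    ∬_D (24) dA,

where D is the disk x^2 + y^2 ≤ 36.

The region D is 0 ≤ r ≤ 6, 0 ≤ θ ≤ 2π in polar coordinates, where x = r cos(θ), y = r sin(θ), and dA = r dr dθ.

Under the substitution, the integrand becomes 24, so

    ∬_D (24) dA = ∫_{0}^{2π} ∫_{0}^{6} (24) · r dr dθ.

Inner integral (in r): ∫_{0}^{6} (24) · r dr = 432.

Outer integral (in θ): ∫_{0}^{2π} (432) dθ = 864π.

Therefore ∬_D (24) dA = 864π.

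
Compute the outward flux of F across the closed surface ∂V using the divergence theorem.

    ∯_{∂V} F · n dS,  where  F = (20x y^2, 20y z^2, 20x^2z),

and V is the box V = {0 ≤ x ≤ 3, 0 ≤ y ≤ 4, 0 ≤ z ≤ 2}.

By the divergence theorem,

    ∯_{∂V} F · n dS = ∭_V (∇ · F) dV.

Compute the divergence:
    ∇ · F = ∂F_x/∂x + ∂F_y/∂y + ∂F_z/∂z = 20y^2 + 20z^2 + 20x^2 = 20x^2 + 20y^2 + 20z^2.

V is a rectangular box, so dV = dx dy dz with 0 ≤ x ≤ 3, 0 ≤ y ≤ 4, 0 ≤ z ≤ 2.

Integrate (20x^2 + 20y^2 + 20z^2) over V as an iterated integral:

    ∭_V (∇·F) dV = ∫_0^{3} ∫_0^{4} ∫_0^{2} (20x^2 + 20y^2 + 20z^2) dz dy dx.

Inner (z from 0 to 2): 40x^2 + 40y^2 + 160/3.
Middle (y from 0 to 4): 160x^2 + 3200/3.
Outer (x from 0 to 3): 4640.

Therefore ∯_{∂V} F · n dS = 4640.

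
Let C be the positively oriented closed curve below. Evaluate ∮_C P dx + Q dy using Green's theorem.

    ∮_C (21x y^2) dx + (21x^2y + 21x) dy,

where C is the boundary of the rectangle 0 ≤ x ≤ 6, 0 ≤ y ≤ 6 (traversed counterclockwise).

Green's theorem converts the closed line integral into a double integral over the enclosed region D:

    ∮_C P dx + Q dy = ∬_D (∂Q/∂x - ∂P/∂y) dA.

Here P = 21x y^2, Q = 21x^2y + 21x, so

    ∂Q/∂x = 42x y + 21,    ∂P/∂y = 42x y,
    ∂Q/∂x - ∂P/∂y = 21.

D is the region 0 ≤ x ≤ 6, 0 ≤ y ≤ 6. Evaluating the double integral:

    ∬_D (21) dA = ∫_0^{6} ∫_0^{6} (21) dy dx.

Inner (y from 0 to 6): 126.
Outer (x from 0 to 6): 756.

Therefore ∮_C P dx + Q dy = 756.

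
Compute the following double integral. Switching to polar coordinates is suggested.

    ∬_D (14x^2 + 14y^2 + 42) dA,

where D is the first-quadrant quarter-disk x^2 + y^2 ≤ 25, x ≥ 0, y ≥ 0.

The region D is 0 ≤ r ≤ 5, 0 ≤ θ ≤ π/2 in polar coordinates, where x = r cos(θ), y = r sin(θ), and dA = r dr dθ.

Under the substitution, the integrand becomes 14r^2 + 42, so

    ∬_D (14x^2 + 14y^2 + 42) dA = ∫_{0}^{π/2} ∫_{0}^{5} (14r^2 + 42) · r dr dθ.

Inner integral (in r): ∫_{0}^{5} (14r^2 + 42) · r dr = 5425/2.

Outer integral (in θ): ∫_{0}^{π/2} (5425/2) dθ = 5425π/4.

Therefore ∬_D (14x^2 + 14y^2 + 42) dA = 5425π/4.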